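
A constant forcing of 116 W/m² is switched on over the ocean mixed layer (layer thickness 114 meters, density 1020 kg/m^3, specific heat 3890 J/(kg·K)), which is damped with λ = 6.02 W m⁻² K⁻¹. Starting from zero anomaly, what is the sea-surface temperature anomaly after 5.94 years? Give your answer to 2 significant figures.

Areal heat capacity C = ρ c_p D = 1020 × 3890 × 114 = 4.52×10^8 J/(m²·K).
τ = C / λ = 4.52×10^8 / 6.02 = 7.51×10^7 s.
Equilibrium anomaly ΔT_eq = F / λ = 116 / 6.02 = 19.3 K.
t = 5.94 years = 1.87×10^8 s, so t/τ = 2.49.
ΔT(t) = ΔT_eq (1 − e^(−t/τ)) = 19.3 × (1 − e^−2.49) = 17.7 K.

18 K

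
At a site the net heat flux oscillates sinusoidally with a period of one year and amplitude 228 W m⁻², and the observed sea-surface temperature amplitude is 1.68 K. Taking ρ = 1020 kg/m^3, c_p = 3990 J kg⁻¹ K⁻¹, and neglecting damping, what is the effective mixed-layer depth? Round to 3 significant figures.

167 m

ω = 2π / 3.15×10^7 s = 1.99×10^-7 s⁻¹.
Required C = F₀ / (A ω) = 228 / (1.68 × 1.99×10^-7) = 6.81×10^8 J/(m²·K).
D = C / (ρ c_p) = 6.81×10^8 / (1020 × 3990) = 167 m.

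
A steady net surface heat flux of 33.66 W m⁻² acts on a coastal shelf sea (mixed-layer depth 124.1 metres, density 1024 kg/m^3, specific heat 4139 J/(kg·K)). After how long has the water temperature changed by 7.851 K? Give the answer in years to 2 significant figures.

3.9 years

Areal heat capacity C = ρ c_p D = 1024 × 4139 × 124.1 = 5.26×10^8 J/(m^2 K).
Time required: Δt = C ΔT / F = 5.26×10^8 × 7.851 / 33.66 = 1.23×10^8 s.
In years: 1.23×10^8 s / (3.156×10^7 s/year) = 3.89 years.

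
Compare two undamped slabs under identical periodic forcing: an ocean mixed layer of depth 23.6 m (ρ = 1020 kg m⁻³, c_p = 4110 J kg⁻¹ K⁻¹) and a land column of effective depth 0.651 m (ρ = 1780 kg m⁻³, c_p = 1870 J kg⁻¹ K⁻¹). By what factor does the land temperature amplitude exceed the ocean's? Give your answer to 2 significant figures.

46

C_ocean = 1020 × 4110 × 23.6 = 9.89×10^7 J/(m²·K).
C_land = 1780 × 1870 × 0.651 = 2.17×10^6 J/(m²·K).
Undamped amplitude ∝ 1/C, so A_land/A_ocean = C_ocean/C_land = 45.7.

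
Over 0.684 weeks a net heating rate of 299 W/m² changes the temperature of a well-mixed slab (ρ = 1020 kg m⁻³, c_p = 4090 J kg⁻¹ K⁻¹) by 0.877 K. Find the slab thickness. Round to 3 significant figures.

33.8 m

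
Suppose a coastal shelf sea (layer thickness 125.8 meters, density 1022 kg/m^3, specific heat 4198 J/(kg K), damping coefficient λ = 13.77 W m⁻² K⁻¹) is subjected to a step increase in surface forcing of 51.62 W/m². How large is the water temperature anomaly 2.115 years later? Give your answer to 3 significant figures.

Areal heat capacity C = ρ c_p D = 1022 × 4198 × 125.8 = 5.40×10^8 J m⁻² K⁻¹.
τ = C / λ = 5.40×10^8 / 13.77 = 3.92×10^7 s.
Equilibrium anomaly ΔT_eq = F / λ = 51.62 / 13.77 = 3.75 K.
t = 2.115 years = 6.67×10^7 s, so t/τ = 1.70.
ΔT(t) = ΔT_eq (1 − e^(−t/τ)) = 3.75 × (1 − e^−1.70) = 3.07 K.

3.07 K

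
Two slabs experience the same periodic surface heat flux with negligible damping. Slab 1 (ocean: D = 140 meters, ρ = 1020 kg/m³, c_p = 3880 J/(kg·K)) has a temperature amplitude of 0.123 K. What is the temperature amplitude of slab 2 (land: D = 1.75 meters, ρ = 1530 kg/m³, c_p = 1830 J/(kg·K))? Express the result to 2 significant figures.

C_ocean = 5.54×10^8 J/(m²·K); C_land = 4.90×10^6 J/(m²·K).
A ∝ 1/C ⇒ A_land = A_ocean × C_ocean/C_land = 0.123 × 113 = 13.9 K.

14 K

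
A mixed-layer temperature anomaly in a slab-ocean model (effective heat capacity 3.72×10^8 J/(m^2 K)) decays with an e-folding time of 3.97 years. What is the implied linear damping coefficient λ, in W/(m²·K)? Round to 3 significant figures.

2.97

Areal heat capacity C = 3.72×10^8 J/(m^2 K) (given).
τ = 3.97 years = 1.25×10^8 s.
λ = C / τ = 3.72×10^8 / 1.25×10^8 = 2.97 W/(m²·K).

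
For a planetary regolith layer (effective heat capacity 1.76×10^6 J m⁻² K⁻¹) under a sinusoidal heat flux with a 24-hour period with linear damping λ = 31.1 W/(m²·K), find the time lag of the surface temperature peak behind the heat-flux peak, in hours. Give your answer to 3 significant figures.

5.09 hours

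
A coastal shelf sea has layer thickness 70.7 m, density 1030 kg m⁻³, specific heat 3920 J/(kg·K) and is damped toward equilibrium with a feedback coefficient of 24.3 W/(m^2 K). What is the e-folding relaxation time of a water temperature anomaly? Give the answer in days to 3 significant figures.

Areal heat capacity C = ρ c_p D = 1030 × 3920 × 70.7 = 2.85×10^8 J m⁻² K⁻¹.
Relaxation time τ = C / λ = 2.85×10^8 / 24.3 = 1.17×10^7 s.
In days: 1.17×10^7 s / (86400 s/day) = 136 days.

136 days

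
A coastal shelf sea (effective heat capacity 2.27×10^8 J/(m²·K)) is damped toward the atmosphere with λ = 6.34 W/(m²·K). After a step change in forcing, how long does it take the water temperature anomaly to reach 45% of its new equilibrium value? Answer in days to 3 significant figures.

Areal heat capacity C = 2.27×10^8 J/(m²·K) (given).
τ = C / λ = 2.27×10^8 / 6.34 = 3.58×10^7 s.
Fraction reached: 1 − e^(−t/τ) = 0.45 ⇒ t = −τ ln(1 − 0.45) = τ × 0.598.
t = 2.14×10^7 s = 248 days.

248 days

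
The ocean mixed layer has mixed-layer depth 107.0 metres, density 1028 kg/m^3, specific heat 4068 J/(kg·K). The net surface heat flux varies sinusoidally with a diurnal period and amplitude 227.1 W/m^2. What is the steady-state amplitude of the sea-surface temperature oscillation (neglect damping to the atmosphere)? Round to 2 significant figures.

0.0070 K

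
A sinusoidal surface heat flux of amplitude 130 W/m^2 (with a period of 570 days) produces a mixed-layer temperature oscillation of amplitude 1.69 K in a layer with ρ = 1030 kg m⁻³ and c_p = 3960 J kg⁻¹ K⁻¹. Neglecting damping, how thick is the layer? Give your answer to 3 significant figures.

148 m

ω = 2π / 4.92×10^7 s = 1.28×10^-7 s⁻¹.
Required C = F₀ / (A ω) = 130 / (1.69 × 1.28×10^-7) = 6.03×10^8 J/(m²·K).
D = C / (ρ c_p) = 6.03×10^8 / (1030 × 3960) = 148 m.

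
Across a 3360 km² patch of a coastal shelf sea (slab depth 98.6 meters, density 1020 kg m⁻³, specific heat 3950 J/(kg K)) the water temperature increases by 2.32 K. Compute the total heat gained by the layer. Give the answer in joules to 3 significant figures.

Areal heat capacity C = ρ c_p D = 1020 × 3950 × 98.6 = 3.97×10^8 J/(m²·K).
Heat per unit area: q = C ΔT = 3.97×10^8 × 2.32 = 9.22×10^8 J/m².
Total heat: Q = q × A = 9.22×10^8 × (3360 × 10⁶ m²) = 3.10×10^18 J.

3.10×10^18 J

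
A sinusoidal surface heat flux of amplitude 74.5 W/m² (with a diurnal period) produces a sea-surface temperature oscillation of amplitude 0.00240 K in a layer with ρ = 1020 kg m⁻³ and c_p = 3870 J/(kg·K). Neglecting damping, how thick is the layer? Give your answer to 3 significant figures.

ω = 2π / 86400 s = 7.27×10^-5 s⁻¹.
Required C = F₀ / (A ω) = 74.5 / (0.00240 × 7.27×10^-5) = 4.27×10^8 J/(m²·K).
D = C / (ρ c_p) = 4.27×10^8 / (1020 × 3870) = 108 m.

108 m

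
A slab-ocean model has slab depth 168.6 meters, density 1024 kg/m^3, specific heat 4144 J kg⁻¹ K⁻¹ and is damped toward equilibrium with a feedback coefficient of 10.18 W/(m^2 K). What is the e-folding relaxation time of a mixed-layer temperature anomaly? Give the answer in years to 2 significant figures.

Areal heat capacity C = ρ c_p D = 1024 × 4144 × 168.6 = 7.15×10^8 J/(m²·K).
Relaxation time τ = C / λ = 7.15×10^8 / 10.18 = 7.03×10^7 s.
In years: 7.03×10^7 s / (3.156×10^7 s/year) = 2.23 years.

2.2 years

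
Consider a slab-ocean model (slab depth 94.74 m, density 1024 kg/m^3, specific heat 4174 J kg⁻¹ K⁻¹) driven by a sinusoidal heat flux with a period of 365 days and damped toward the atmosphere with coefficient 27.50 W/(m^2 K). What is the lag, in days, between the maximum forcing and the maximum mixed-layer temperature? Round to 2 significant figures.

Areal heat capacity C = ρ c_p D = 1024 × 4174 × 94.74 = 4.05×10^8 J m⁻² K⁻¹.
ω = 2π / 3.15×10^7 s = 1.99×10^-7 s⁻¹.
Phase lag φ = arctan(Cω/λ) = arctan(80.7/27.50) = 1.24 rad.
Time lag = φ / ω = 1.24 / 1.99×10^-7 = 6.24×10^6 s = 72.2 days.

72 days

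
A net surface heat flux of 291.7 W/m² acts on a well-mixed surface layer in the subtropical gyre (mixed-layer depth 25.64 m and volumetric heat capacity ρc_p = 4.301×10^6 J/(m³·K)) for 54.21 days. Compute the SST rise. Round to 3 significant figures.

12.4 K

Areal heat capacity C = ρc_p × D = 4.301×10^6 × 25.64 = 1.10×10^8 J m⁻² K⁻¹.
Net heat input Q = F Δt = 291.7 × (54.21 days × 86400 s/day) = 1.37×10^9 J/m².
ΔT = Q / C = 1.37×10^9 / 1.10×10^8 = 12.4 K.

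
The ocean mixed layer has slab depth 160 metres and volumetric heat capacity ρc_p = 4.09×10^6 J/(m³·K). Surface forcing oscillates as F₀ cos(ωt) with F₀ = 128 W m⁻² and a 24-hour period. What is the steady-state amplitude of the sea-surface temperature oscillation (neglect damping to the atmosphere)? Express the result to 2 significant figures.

Areal heat capacity C = ρc_p × D = 4.09×10^6 × 160 = 6.54×10^8 J m⁻² K⁻¹.
Angular frequency ω = 2π / T = 2π / 86400 s = 7.27×10^-5 s⁻¹.
Cω = 6.54×10^8 × 7.27×10^-5 = 47600 W/(m²·K).
Amplitude A = F₀ / (Cω) = 128 / 47600 = 0.00269 K.

0.0027 K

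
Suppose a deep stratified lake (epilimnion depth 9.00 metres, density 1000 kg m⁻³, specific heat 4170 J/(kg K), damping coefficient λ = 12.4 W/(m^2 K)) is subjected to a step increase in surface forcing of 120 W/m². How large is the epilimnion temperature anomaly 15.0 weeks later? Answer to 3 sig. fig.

Areal heat capacity C = ρ c_p D = 1000 × 4170 × 9.00 = 3.75×10^7 J m⁻² K⁻¹.
τ = C / λ = 3.75×10^7 / 12.4 = 3.03×10^6 s.
Equilibrium anomaly ΔT_eq = F / λ = 120 / 12.4 = 9.68 K.
t = 15.0 weeks = 9.07×10^6 s, so t/τ = 3.00.
ΔT(t) = ΔT_eq (1 − e^(−t/τ)) = 9.68 × (1 − e^−3.00) = 9.19 K.

9.19 K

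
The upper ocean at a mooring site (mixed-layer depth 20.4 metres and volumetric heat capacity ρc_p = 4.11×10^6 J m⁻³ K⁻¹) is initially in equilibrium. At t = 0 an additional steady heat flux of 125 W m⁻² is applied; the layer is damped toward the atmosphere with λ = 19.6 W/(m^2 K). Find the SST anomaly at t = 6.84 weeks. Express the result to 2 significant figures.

Areal heat capacity C = ρc_p × D = 4.11×10^6 × 20.4 = 8.38×10^7 J/(m^2 K).
τ = C / λ = 8.38×10^7 / 19.6 = 4.28×10^6 s.
Equilibrium anomaly ΔT_eq = F / λ = 125 / 19.6 = 6.38 K.
t = 6.84 weeks = 4.14×10^6 s, so t/τ = 0.967.
ΔT(t) = ΔT_eq (1 − e^(−t/τ)) = 6.38 × (1 − e^−0.967) = 3.95 K.

4.0 K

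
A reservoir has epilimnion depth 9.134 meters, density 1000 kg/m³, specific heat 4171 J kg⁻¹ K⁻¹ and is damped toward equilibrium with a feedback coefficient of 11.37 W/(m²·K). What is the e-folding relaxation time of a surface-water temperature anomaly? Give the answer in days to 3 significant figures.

Areal heat capacity C = ρ c_p D = 1000 × 4171 × 9.134 = 3.81×10^7 J/(m²·K).
Relaxation time τ = C / λ = 3.81×10^7 / 11.37 = 3.35×10^6 s.
In days: 3.35×10^6 s / (86400 s/day) = 38.8 days.

38.8 days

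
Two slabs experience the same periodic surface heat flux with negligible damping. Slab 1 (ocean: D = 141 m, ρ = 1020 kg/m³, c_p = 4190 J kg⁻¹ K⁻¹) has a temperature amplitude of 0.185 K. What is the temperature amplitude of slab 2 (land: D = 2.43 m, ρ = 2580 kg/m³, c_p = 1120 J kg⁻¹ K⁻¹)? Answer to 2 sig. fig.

C_ocean = 6.03×10^8 J/(m²·K); C_land = 7.02×10^6 J/(m²·K).
A ∝ 1/C ⇒ A_land = A_ocean × C_ocean/C_land = 0.185 × 85.8 = 15.9 K.

16 K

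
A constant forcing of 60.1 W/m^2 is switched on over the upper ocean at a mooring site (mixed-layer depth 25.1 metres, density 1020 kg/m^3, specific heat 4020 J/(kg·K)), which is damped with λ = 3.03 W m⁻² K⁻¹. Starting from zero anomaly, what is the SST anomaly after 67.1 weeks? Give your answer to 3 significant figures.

13.8 K

Areal heat capacity C = ρ c_p D = 1020 × 4020 × 25.1 = 1.03×10^8 J m⁻² K⁻¹.
τ = C / λ = 1.03×10^8 / 3.03 = 3.40×10^7 s.
Equilibrium anomaly ΔT_eq = F / λ = 60.1 / 3.03 = 19.8 K.
t = 67.1 weeks = 4.06×10^7 s, so t/τ = 1.19.
ΔT(t) = ΔT_eq (1 − e^(−t/τ)) = 19.8 × (1 − e^−1.19) = 13.8 K.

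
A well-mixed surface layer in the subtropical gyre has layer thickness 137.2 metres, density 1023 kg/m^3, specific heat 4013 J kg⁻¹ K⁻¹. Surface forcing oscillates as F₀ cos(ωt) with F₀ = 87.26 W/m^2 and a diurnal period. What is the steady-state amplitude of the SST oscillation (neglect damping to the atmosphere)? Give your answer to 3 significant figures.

0.00213 K

Areal heat capacity C = ρ c_p D = 1023 × 4013 × 137.2 = 5.63×10^8 J/(m^2 K).
Angular frequency ω = 2π / T = 2π / 86400 s = 7.27×10^-5 s⁻¹.
Cω = 5.63×10^8 × 7.27×10^-5 = 41000 W/(m²·K).
Amplitude A = F₀ / (Cω) = 87.26 / 41000 = 0.00213 K.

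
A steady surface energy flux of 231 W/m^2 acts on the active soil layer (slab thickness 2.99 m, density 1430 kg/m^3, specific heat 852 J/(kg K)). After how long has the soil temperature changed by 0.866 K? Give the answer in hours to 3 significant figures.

Areal heat capacity C = ρ c_p D = 1430 × 852 × 2.99 = 3.64×10^6 J/(m^2 K).
Time required: Δt = C ΔT / F = 3.64×10^6 × 0.866 / 231 = 13700 s.
In hours: 13700 s / (3600 s/hour) = 3.79 hours.

3.79 hours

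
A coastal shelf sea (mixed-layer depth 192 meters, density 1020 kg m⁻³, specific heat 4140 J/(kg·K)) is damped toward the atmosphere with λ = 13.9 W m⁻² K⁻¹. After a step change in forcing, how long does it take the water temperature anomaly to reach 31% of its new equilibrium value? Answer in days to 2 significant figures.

Areal heat capacity C = ρ c_p D = 1020 × 4140 × 192 = 8.11×10^8 J m⁻² K⁻¹.
τ = C / λ = 8.11×10^8 / 13.9 = 5.83×10^7 s.
Fraction reached: 1 − e^(−t/τ) = 0.31 ⇒ t = −τ ln(1 − 0.31) = τ × 0.371.
t = 2.16×10^7 s = 251 days.

250 days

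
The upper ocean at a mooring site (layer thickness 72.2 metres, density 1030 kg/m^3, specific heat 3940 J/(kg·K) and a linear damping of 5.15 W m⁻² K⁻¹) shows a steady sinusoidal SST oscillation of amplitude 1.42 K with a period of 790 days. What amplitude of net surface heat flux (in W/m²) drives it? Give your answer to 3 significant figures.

39.0

Areal heat capacity C = ρ c_p D = 1030 × 3940 × 72.2 = 2.93×10^8 J/(m²·K).
ω = 2π / 6.83×10^7 s = 9.21×10^-8 s⁻¹.
√((Cω)² + λ²) = √((27.0)² + 5.15²) = 27.5 W/(m²·K).
F₀ = A × √((Cω)²+λ²) = 1.42 × 27.5 = 39.0 W/m².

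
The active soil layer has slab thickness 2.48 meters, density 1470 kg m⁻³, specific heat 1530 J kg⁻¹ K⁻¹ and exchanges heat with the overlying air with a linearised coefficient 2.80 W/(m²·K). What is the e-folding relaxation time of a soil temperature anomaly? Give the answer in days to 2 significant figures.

Areal heat capacity C = ρ c_p D = 1470 × 1530 × 2.48 = 5.58×10^6 J/(m^2 K).
Relaxation time τ = C / λ = 5.58×10^6 / 2.80 = 1.99×10^6 s.
In days: 1.99×10^6 s / (86400 s/day) = 23.1 days.

23 days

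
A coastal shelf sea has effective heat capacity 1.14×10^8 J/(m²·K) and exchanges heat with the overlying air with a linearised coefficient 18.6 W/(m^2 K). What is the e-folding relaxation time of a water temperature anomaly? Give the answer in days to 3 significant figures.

70.9 days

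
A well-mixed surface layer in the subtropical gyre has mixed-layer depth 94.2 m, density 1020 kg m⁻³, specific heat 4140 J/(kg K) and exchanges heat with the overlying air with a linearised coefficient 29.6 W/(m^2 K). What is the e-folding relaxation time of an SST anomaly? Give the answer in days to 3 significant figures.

156 days

Areal heat capacity C = ρ c_p D = 1020 × 4140 × 94.2 = 3.98×10^8 J m⁻² K⁻¹.
Relaxation time τ = C / λ = 3.98×10^8 / 29.6 = 1.34×10^7 s.
In days: 1.34×10^7 s / (86400 s/day) = 156 days.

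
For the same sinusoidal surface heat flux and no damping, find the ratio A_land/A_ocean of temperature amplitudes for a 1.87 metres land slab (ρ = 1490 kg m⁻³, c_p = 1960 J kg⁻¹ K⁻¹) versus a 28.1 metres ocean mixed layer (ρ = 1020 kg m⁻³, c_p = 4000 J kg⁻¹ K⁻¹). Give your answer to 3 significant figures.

C_ocean = 1020 × 4000 × 28.1 = 1.15×10^8 J/(m²·K).
C_land = 1490 × 1960 × 1.87 = 5.46×10^6 J/(m²·K).
Undamped amplitude ∝ 1/C, so A_land/A_ocean = C_ocean/C_land = 21.0.

21.0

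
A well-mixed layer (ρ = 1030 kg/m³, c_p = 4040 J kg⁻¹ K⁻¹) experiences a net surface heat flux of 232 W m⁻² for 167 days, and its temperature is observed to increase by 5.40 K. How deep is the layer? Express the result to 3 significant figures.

Heat input Q = F Δt = 232 × 1.44×10^7 s = 3.35×10^9 J/m².
Required areal heat capacity C = Q / ΔT = 6.20×10^8 J/(m²·K).
Depth D = C / (ρ c_p) = 6.20×10^8 / (1030 × 4040) = 149 m.

149 m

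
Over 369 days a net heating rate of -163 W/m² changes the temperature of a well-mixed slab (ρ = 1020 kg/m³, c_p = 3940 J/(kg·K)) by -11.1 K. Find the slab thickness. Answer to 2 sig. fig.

120 m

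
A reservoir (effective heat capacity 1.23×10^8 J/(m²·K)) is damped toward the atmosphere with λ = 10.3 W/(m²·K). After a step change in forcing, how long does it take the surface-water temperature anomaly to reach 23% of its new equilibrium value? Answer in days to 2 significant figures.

Areal heat capacity C = 1.23×10^8 J/(m²·K) (given).
τ = C / λ = 1.23×10^8 / 10.3 = 1.19×10^7 s.
Fraction reached: 1 − e^(−t/τ) = 0.23 ⇒ t = −τ ln(1 − 0.23) = τ × 0.261.
t = 3.12×10^6 s = 36.1 days.

36 days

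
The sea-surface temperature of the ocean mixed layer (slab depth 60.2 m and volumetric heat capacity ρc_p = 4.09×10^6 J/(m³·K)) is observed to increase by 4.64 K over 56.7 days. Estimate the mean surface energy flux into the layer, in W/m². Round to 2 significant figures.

230

Areal heat capacity C = ρc_p × D = 4.09×10^6 × 60.2 = 2.46×10^8 J/(m²·K).
Required heat per unit area: Q = C ΔT = 2.46×10^8 × 4.64 = 1.14×10^9 J/m².
Flux F = Q / Δt = 1.14×10^9 / 4.90×10^6 s = 233 W/m².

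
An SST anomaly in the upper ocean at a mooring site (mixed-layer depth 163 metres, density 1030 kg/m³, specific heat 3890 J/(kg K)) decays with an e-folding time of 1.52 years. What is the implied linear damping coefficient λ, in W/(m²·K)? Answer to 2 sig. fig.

Areal heat capacity C = ρ c_p D = 1030 × 3890 × 163 = 6.53×10^8 J/(m^2 K).
τ = 1.52 years = 4.80×10^7 s.
λ = C / τ = 6.53×10^8 / 4.80×10^7 = 13.6 W/(m²·K).

14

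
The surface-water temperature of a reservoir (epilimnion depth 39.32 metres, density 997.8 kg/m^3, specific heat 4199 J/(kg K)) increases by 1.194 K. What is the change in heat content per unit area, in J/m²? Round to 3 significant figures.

1.97×10^8

Areal heat capacity C = ρ c_p D = 997.8 × 4199 × 39.32 = 1.65×10^8 J/(m²·K).
ΔQ = C ΔT = 1.65×10^8 × 1.194 = 1.97×10^8 J/m².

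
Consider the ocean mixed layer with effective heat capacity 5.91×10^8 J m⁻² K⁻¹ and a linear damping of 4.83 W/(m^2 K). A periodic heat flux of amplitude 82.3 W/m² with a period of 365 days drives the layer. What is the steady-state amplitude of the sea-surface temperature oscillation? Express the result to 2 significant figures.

0.70 K

Areal heat capacity C = 5.91×10^8 J m⁻² K⁻¹ (given).
Angular frequency ω = 2π / T = 2π / 3.15×10^7 s = 1.99×10^-7 s⁻¹.
√((Cω)² + λ²) = √((118)² + 4.83²) = 118 W/(m²·K).
Amplitude A = F₀ / √((Cω)²+λ²) = 82.3 / 118 = 0.698 K.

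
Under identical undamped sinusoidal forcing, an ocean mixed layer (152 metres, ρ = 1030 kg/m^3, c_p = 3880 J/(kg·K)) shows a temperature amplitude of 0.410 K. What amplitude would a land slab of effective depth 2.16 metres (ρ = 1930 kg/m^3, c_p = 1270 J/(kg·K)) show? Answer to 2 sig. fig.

47 K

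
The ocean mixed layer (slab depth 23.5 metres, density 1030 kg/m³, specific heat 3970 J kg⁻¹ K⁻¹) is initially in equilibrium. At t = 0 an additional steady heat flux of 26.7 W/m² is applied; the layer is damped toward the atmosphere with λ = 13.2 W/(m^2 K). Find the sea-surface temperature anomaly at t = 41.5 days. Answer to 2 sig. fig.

0.79 K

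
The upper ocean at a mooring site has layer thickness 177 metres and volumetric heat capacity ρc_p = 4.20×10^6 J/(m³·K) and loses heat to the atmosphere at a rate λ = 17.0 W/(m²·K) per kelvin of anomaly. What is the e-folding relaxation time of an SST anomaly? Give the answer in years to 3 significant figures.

Areal heat capacity C = ρc_p × D = 4.20×10^6 × 177 = 7.43×10^8 J/(m^2 K).
Relaxation time τ = C / λ = 7.43×10^8 / 17.0 = 4.37×10^7 s.
In years: 4.37×10^7 s / (3.156×10^7 s/year) = 1.39 years.

1.39 years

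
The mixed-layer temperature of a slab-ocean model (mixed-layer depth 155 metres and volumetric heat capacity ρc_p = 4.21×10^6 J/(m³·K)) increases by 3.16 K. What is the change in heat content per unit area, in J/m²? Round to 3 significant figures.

2.06×10^9

Areal heat capacity C = ρc_p × D = 4.21×10^6 × 155 = 6.53×10^8 J/(m²·K).
ΔQ = C ΔT = 6.53×10^8 × 3.16 = 2.06×10^9 J/m².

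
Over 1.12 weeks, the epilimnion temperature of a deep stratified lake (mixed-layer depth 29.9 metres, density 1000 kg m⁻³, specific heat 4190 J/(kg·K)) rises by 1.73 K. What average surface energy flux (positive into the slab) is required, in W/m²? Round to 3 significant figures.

Areal heat capacity C = ρ c_p D = 1000 × 4190 × 29.9 = 1.25×10^8 J/(m^2 K).
Required heat per unit area: Q = C ΔT = 1.25×10^8 × 1.73 = 2.17×10^8 J/m².
Flux F = Q / Δt = 2.17×10^8 / 6.77×10^5 s = 320 W/m².

320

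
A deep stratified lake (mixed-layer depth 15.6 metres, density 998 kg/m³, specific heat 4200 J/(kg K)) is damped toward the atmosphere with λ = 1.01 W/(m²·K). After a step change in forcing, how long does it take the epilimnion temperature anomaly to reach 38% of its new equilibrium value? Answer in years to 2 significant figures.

0.98 years

Areal heat capacity C = ρ c_p D = 998 × 4200 × 15.6 = 6.54×10^7 J/(m²·K).
τ = C / λ = 6.54×10^7 / 1.01 = 6.47×10^7 s.
Fraction reached: 1 − e^(−t/τ) = 0.38 ⇒ t = −τ ln(1 − 0.38) = τ × 0.478.
t = 3.09×10^7 s = 0.981 years.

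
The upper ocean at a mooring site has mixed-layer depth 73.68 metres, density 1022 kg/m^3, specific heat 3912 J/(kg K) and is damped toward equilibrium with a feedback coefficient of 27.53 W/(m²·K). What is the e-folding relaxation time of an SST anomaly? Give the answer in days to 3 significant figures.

Areal heat capacity C = ρ c_p D = 1022 × 3912 × 73.68 = 2.95×10^8 J m⁻² K⁻¹.
Relaxation time τ = C / λ = 2.95×10^8 / 27.53 = 1.07×10^7 s.
In days: 1.07×10^7 s / (86400 s/day) = 124 days.

124 days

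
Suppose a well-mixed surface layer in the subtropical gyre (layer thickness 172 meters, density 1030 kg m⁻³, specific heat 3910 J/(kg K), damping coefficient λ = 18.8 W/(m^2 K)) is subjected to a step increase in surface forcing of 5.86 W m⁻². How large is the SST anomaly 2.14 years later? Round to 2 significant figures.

0.26 K

Areal heat capacity C = ρ c_p D = 1030 × 3910 × 172 = 6.93×10^8 J/(m²·K).
τ = C / λ = 6.93×10^8 / 18.8 = 3.68×10^7 s.
Equilibrium anomaly ΔT_eq = F / λ = 5.86 / 18.8 = 0.312 K.
t = 2.14 years = 6.75×10^7 s, so t/τ = 1.83.
ΔT(t) = ΔT_eq (1 − e^(−t/τ)) = 0.312 × (1 − e^−1.83) = 0.262 K.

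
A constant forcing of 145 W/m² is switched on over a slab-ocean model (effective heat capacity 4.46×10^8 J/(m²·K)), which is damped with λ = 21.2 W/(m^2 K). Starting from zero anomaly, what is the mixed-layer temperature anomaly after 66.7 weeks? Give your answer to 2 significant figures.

5.8 K

Areal heat capacity C = 4.46×10^8 J/(m²·K) (given).
τ = C / λ = 4.46×10^8 / 21.2 = 2.10×10^7 s.
Equilibrium anomaly ΔT_eq = F / λ = 145 / 21.2 = 6.84 K.
t = 66.7 weeks = 4.03×10^7 s, so t/τ = 1.92.
ΔT(t) = ΔT_eq (1 − e^(−t/τ)) = 6.84 × (1 − e^−1.92) = 5.83 K.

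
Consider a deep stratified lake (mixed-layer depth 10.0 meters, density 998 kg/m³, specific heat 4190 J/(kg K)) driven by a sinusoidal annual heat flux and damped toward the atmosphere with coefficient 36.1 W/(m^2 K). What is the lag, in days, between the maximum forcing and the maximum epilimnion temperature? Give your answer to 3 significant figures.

13.2 days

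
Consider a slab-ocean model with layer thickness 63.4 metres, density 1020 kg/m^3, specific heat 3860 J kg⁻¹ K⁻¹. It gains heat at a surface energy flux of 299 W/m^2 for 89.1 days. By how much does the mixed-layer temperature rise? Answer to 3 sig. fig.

Areal heat capacity C = ρ c_p D = 1020 × 3860 × 63.4 = 2.50×10^8 J m⁻² K⁻¹.
Net heat input Q = F Δt = 299 × (89.1 days × 86400 s/day) = 2.30×10^9 J/m².
ΔT = Q / C = 2.30×10^9 / 2.50×10^8 = 9.22 K.

9.22 K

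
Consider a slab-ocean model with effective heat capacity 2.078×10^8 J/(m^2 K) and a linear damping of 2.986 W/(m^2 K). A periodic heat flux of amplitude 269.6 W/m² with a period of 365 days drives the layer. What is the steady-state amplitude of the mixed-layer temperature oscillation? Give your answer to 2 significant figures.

6.5 K

Areal heat capacity C = 2.078×10^8 J/(m^2 K) (given).
Angular frequency ω = 2π / T = 2π / 3.15×10^7 s = 1.99×10^-7 s⁻¹.
√((Cω)² + λ²) = √((41.4)² + 2.986²) = 41.5 W/(m²·K).
Amplitude A = F₀ / √((Cω)²+λ²) = 269.6 / 41.5 = 6.49 K.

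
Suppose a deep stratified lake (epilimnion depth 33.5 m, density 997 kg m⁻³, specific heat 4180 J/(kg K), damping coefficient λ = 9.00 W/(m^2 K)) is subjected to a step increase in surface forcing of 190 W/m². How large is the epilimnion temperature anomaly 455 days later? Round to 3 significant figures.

Areal heat capacity C = ρ c_p D = 997 × 4180 × 33.5 = 1.40×10^8 J/(m²·K).
τ = C / λ = 1.40×10^8 / 9.00 = 1.55×10^7 s.
Equilibrium anomaly ΔT_eq = F / λ = 190 / 9.00 = 21.1 K.
t = 455 days = 3.93×10^7 s, so t/τ = 2.53.
ΔT(t) = ΔT_eq (1 − e^(−t/τ)) = 21.1 × (1 − e^−2.53) = 19.4 K.

19.4 K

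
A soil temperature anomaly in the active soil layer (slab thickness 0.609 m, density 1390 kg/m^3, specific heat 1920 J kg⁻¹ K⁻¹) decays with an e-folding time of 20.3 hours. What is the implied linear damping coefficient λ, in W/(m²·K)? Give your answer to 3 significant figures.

22.2

Areal heat capacity C = ρ c_p D = 1390 × 1920 × 0.609 = 1.63×10^6 J/(m²·K).
τ = 20.3 hours = 73100 s.
λ = C / τ = 1.63×10^6 / 73100 = 22.2 W/(m²·K).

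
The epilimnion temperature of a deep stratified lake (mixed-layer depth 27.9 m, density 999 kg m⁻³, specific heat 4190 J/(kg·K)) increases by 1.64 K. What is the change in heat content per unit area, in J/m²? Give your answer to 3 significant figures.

1.92×10^8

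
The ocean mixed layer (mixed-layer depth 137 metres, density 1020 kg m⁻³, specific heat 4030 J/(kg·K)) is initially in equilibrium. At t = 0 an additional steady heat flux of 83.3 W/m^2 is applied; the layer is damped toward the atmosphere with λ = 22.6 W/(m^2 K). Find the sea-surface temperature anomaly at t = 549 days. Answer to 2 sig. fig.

Areal heat capacity C = ρ c_p D = 1020 × 4030 × 137 = 5.63×10^8 J/(m^2 K).
τ = C / λ = 5.63×10^8 / 22.6 = 2.49×10^7 s.
Equilibrium anomaly ΔT_eq = F / λ = 83.3 / 22.6 = 3.69 K.
t = 549 days = 4.74×10^7 s, so t/τ = 1.90.
ΔT(t) = ΔT_eq (1 − e^(−t/τ)) = 3.69 × (1 − e^−1.90) = 3.14 K.

3.1 K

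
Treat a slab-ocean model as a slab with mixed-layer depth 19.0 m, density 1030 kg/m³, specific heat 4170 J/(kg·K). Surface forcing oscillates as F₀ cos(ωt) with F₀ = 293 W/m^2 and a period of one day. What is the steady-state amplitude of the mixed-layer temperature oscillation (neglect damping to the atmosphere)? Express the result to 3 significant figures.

0.0494 K

Areal heat capacity C = ρ c_p D = 1030 × 4170 × 19.0 = 8.16×10^7 J m⁻² K⁻¹.
Angular frequency ω = 2π / T = 2π / 86400 s = 7.27×10^-5 s⁻¹.
Cω = 8.16×10^7 × 7.27×10^-5 = 5930 W/(m²·K).
Amplitude A = F₀ / (Cω) = 293 / 5930 = 0.0494 K.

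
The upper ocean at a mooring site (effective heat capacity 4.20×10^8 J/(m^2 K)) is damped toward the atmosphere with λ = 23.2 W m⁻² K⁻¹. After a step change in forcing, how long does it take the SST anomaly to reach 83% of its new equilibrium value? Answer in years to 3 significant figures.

Areal heat capacity C = 4.20×10^8 J/(m^2 K) (given).
τ = C / λ = 4.20×10^8 / 23.2 = 1.81×10^7 s.
Fraction reached: 1 − e^(−t/τ) = 0.83 ⇒ t = −τ ln(1 − 0.83) = τ × 1.77.
t = 3.21×10^7 s = 1.02 years.

1.02 years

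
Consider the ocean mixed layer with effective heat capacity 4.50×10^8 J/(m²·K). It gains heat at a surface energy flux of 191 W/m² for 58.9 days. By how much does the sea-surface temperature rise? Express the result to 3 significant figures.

2.16 K

Areal heat capacity C = 4.50×10^8 J/(m²·K) (given).
Net heat input Q = F Δt = 191 × (58.9 days × 86400 s/day) = 9.72×10^8 J/m².
ΔT = Q / C = 9.72×10^8 / 4.50×10^8 = 2.16 K.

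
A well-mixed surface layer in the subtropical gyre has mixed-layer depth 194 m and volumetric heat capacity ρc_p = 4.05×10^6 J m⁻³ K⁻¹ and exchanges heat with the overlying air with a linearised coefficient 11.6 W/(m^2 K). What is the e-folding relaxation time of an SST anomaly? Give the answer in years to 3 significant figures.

Areal heat capacity C = ρc_p × D = 4.05×10^6 × 194 = 7.86×10^8 J m⁻² K⁻¹.
Relaxation time τ = C / λ = 7.86×10^8 / 11.6 = 6.77×10^7 s.
In years: 6.77×10^7 s / (3.156×10^7 s/year) = 2.15 years.

2.15 years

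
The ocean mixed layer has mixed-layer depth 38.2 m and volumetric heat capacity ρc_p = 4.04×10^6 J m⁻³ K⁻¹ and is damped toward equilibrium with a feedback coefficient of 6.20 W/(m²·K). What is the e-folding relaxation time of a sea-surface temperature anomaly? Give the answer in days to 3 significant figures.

Areal heat capacity C = ρc_p × D = 4.04×10^6 × 38.2 = 1.54×10^8 J/(m²·K).
Relaxation time τ = C / λ = 1.54×10^8 / 6.20 = 2.49×10^7 s.
In days: 2.49×10^7 s / (86400 s/day) = 288 days.

288 days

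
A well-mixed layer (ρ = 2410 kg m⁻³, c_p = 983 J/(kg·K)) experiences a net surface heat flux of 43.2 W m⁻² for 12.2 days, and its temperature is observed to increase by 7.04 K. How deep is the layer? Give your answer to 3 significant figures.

2.73 m

Heat input Q = F Δt = 43.2 × 1.05×10^6 s = 4.55×10^7 J/m².
Required areal heat capacity C = Q / ΔT = 6.47×10^6 J/(m²·K).
Depth D = C / (ρ c_p) = 6.47×10^6 / (2410 × 983) = 2.73 m.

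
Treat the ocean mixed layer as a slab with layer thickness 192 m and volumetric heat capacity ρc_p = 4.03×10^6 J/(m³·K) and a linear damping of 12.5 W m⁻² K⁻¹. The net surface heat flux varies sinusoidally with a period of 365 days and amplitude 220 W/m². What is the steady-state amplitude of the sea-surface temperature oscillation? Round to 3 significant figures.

Areal heat capacity C = ρc_p × D = 4.03×10^6 × 192 = 7.74×10^8 J/(m^2 K).
Angular frequency ω = 2π / T = 2π / 3.15×10^7 s = 1.99×10^-7 s⁻¹.
√((Cω)² + λ²) = √((154)² + 12.5²) = 155 W/(m²·K).
Amplitude A = F₀ / √((Cω)²+λ²) = 220 / 155 = 1.42 K.

1.42 K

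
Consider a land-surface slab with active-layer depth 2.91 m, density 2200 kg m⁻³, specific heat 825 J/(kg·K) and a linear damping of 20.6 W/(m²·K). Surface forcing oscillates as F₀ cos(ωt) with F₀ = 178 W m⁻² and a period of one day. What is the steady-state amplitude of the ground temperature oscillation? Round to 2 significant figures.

0.46 K

Areal heat capacity C = ρ c_p D = 2200 × 825 × 2.91 = 5.28×10^6 J/(m²·K).
Angular frequency ω = 2π / T = 2π / 86400 s = 7.27×10^-5 s⁻¹.
√((Cω)² + λ²) = √((384)² + 20.6²) = 385 W/(m²·K).
Amplitude A = F₀ / √((Cω)²+λ²) = 178 / 385 = 0.463 K.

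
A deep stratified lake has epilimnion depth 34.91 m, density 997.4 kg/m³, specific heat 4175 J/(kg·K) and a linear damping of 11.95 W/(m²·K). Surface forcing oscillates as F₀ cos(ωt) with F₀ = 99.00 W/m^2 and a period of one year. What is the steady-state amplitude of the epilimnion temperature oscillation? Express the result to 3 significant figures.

3.16 K

Areal heat capacity C = ρ c_p D = 997.4 × 4175 × 34.91 = 1.45×10^8 J/(m^2 K).
Angular frequency ω = 2π / T = 2π / 3.15×10^7 s = 1.99×10^-7 s⁻¹.
√((Cω)² + λ²) = √((29.0)² + 11.95²) = 31.3 W/(m²·K).
Amplitude A = F₀ / √((Cω)²+λ²) = 99.00 / 31.3 = 3.16 K.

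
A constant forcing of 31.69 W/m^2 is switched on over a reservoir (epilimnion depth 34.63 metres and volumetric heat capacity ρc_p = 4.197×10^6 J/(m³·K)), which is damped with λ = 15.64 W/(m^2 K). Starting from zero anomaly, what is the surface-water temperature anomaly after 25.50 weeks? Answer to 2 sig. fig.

Areal heat capacity C = ρc_p × D = 4.197×10^6 × 34.63 = 1.45×10^8 J/(m^2 K).
τ = C / λ = 1.45×10^8 / 15.64 = 9.29×10^6 s.
Equilibrium anomaly ΔT_eq = F / λ = 31.69 / 15.64 = 2.03 K.
t = 25.50 weeks = 1.54×10^7 s, so t/τ = 1.66.
ΔT(t) = ΔT_eq (1 − e^(−t/τ)) = 2.03 × (1 − e^−1.66) = 1.64 K.

1.6 K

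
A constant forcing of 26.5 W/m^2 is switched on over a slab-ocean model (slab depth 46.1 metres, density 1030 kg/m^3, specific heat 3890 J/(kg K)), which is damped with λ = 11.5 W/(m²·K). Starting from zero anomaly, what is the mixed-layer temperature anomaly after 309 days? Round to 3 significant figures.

Areal heat capacity C = ρ c_p D = 1030 × 3890 × 46.1 = 1.85×10^8 J m⁻² K⁻¹.
τ = C / λ = 1.85×10^8 / 11.5 = 1.61×10^7 s.
Equilibrium anomaly ΔT_eq = F / λ = 26.5 / 11.5 = 2.30 K.
t = 309 days = 2.67×10^7 s, so t/τ = 1.66.
ΔT(t) = ΔT_eq (1 − e^(−t/τ)) = 2.30 × (1 − e^−1.66) = 1.87 K.

1.87 K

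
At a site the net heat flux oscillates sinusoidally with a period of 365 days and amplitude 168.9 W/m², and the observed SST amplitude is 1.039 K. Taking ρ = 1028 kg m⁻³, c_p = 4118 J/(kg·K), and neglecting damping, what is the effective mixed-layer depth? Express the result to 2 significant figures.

ω = 2π / 3.15×10^7 s = 1.99×10^-7 s⁻¹.
Required C = F₀ / (A ω) = 168.9 / (1.039 × 1.99×10^-7) = 8.16×10^8 J/(m²·K).
D = C / (ρ c_p) = 8.16×10^8 / (1028 × 4118) = 193 m.

190 m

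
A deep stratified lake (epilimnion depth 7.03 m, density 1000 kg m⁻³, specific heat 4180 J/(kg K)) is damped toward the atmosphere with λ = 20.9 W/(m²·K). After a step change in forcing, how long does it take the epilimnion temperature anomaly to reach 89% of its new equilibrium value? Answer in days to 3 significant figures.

35.9 days

Areal heat capacity C = ρ c_p D = 1000 × 4180 × 7.03 = 2.94×10^7 J/(m²·K).
τ = C / λ = 2.94×10^7 / 20.9 = 1.41×10^6 s.
Fraction reached: 1 − e^(−t/τ) = 0.89 ⇒ t = −τ ln(1 − 0.89) = τ × 2.21.
t = 3.10×10^6 s = 35.9 days.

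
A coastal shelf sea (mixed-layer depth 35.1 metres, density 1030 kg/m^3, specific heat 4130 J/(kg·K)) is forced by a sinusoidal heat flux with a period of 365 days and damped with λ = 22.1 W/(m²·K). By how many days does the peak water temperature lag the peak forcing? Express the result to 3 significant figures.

Areal heat capacity C = ρ c_p D = 1030 × 4130 × 35.1 = 1.49×10^8 J/(m²·K).
ω = 2π / 3.15×10^7 s = 1.99×10^-7 s⁻¹.
Phase lag φ = arctan(Cω/λ) = arctan(29.7/22.1) = 0.932 rad.
Time lag = φ / ω = 0.932 / 1.99×10^-7 = 4.68×10^6 s = 54.1 days.

54.1 days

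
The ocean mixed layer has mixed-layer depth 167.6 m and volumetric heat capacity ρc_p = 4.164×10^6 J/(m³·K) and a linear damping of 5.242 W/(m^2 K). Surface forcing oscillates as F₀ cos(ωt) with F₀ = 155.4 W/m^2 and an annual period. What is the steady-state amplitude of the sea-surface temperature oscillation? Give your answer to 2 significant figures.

Areal heat capacity C = ρc_p × D = 4.164×10^6 × 167.6 = 6.98×10^8 J m⁻² K⁻¹.
Angular frequency ω = 2π / T = 2π / 3.15×10^7 s = 1.99×10^-7 s⁻¹.
√((Cω)² + λ²) = √((139)² + 5.242²) = 139 W/(m²·K).
Amplitude A = F₀ / √((Cω)²+λ²) = 155.4 / 139 = 1.12 K.

1.1 K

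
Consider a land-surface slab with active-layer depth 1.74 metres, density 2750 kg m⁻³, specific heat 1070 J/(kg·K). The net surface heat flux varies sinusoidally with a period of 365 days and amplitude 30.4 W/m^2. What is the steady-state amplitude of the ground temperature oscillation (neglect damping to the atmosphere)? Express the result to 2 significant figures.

30 K

Areal heat capacity C = ρ c_p D = 2750 × 1070 × 1.74 = 5.12×10^6 J m⁻² K⁻¹.
Angular frequency ω = 2π / T = 2π / 3.15×10^7 s = 1.99×10^-7 s⁻¹.
Cω = 5.12×10^6 × 1.99×10^-7 = 1.02 W/(m²·K).
Amplitude A = F₀ / (Cω) = 30.4 / 1.02 = 29.8 K.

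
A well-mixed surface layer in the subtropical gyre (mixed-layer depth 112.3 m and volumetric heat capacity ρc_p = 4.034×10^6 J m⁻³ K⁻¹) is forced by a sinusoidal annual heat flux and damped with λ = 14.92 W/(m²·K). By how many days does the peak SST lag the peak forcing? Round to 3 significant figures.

81.7 days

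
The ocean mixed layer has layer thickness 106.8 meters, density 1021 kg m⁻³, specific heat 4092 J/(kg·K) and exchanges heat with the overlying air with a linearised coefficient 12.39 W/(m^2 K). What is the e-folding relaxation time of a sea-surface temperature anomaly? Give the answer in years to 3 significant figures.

1.14 years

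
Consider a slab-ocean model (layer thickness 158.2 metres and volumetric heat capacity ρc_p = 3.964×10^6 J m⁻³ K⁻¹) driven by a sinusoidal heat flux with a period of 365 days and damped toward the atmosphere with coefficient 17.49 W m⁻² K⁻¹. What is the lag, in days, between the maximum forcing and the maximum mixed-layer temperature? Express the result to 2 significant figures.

83 days

Areal heat capacity C = ρc_p × D = 3.964×10^6 × 158.2 = 6.27×10^8 J/(m^2 K).
ω = 2π / 3.15×10^7 s = 1.99×10^-7 s⁻¹.
Phase lag φ = arctan(Cω/λ) = arctan(125/17.49) = 1.43 rad.
Time lag = φ / ω = 1.43 / 1.99×10^-7 = 7.19×10^6 s = 83.2 days.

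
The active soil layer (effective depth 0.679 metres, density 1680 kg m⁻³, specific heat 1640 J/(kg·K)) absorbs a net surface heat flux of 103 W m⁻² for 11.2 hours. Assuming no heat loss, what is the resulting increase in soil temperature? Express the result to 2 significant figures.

2.2 K

Areal heat capacity C = ρ c_p D = 1680 × 1640 × 0.679 = 1.87×10^6 J m⁻² K⁻¹.
Net heat input Q = F Δt = 103 × (11.2 hours × 3600 s/hour) = 4.15×10^6 J/m².
ΔT = Q / C = 4.15×10^6 / 1.87×10^6 = 2.22 K.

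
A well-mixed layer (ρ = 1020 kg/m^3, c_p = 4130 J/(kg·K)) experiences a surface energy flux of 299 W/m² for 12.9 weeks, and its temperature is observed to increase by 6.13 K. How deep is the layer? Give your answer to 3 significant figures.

90.3 m

Heat input Q = F Δt = 299 × 7.80×10^6 s = 2.33×10^9 J/m².
Required areal heat capacity C = Q / ΔT = 3.81×10^8 J/(m²·K).
Depth D = C / (ρ c_p) = 3.81×10^8 / (1020 × 4130) = 90.3 m.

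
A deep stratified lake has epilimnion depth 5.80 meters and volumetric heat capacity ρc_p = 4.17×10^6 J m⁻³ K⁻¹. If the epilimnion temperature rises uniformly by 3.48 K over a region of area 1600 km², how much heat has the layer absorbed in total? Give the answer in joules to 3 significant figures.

Areal heat capacity C = ρc_p × D = 4.17×10^6 × 5.80 = 2.42×10^7 J/(m^2 K).
Heat per unit area: q = C ΔT = 2.42×10^7 × 3.48 = 8.42×10^7 J/m².
Total heat: Q = q × A = 8.42×10^7 × (1600 × 10⁶ m²) = 1.35×10^17 J.

1.35×10^17 J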